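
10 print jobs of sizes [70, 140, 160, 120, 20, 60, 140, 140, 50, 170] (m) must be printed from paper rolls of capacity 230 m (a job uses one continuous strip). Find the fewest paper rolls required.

6

Total = 170 + 160 + 140 + 140 + 140 + 120 + 70 + 60 + 50 + 20 = 1070 m.
Lower bound: ⌈1070/230⌉ = 5 paper rolls.
Also, 6 print jobs each exceed 115 m, and no two of those can share a roll, so at least 6 paper rolls are needed.
A packing using 6 paper rolls:
  roll 1: 170 + 60 = 230
  roll 2: 160 + 70 = 230
  roll 3: 140 + 50 + 20 = 210
  roll 4: 140 = 140
  roll 5: 140 = 140
  roll 6: 120 = 120
This matches the lower bound, so 6 is optimal.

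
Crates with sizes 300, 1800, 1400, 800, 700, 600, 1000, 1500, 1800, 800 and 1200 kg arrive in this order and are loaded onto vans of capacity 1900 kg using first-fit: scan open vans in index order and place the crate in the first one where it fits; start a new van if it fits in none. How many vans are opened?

8

  300 → van 1 (new)  [load 300/1900]
  1800 → van 2 (new)  [load 1800/1900]
  1400 → van 1  [load 1700/1900]
  800 → van 3 (new)  [load 800/1900]
  700 → van 3  [load 1500/1900]
  600 → van 4 (new)  [load 600/1900]
  1000 → van 4  [load 1600/1900]
  1500 → van 5 (new)  [load 1500/1900]
  1800 → van 6 (new)  [load 1800/1900]
  800 → van 7 (new)  [load 800/1900]
  1200 → van 8 (new)  [load 1200/1900]
8 vans opened.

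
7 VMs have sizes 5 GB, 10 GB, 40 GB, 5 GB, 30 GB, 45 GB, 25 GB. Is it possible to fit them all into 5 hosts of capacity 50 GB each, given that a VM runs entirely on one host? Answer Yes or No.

Yes

A valid assignment using 4 hosts:
  host 1: 45 + 5 = 50
  host 2: 40 + 10 = 50
  host 3: 30 + 5 = 35
  host 4: 25 = 25
That uses only 4 ≤ 5, so 5 hosts are enough.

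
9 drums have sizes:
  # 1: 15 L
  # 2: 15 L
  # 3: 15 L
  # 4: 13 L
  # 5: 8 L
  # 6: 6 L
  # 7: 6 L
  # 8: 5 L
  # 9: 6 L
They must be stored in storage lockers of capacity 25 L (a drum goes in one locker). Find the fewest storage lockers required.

Total = 15 + 15 + 15 + 13 + 8 + 6 + 6 + 6 + 5 = 89 L.
Lower bound: ⌈89/25⌉ = 4 storage lockers.
A packing using 4 storage lockers:
  locker 1: 15 + 8 = 23
  locker 2: 15 + 6 = 21
  locker 3: 15 + 6 = 21
  locker 4: 13 + 6 + 5 = 24
This matches the lower bound, so 4 is optimal.

4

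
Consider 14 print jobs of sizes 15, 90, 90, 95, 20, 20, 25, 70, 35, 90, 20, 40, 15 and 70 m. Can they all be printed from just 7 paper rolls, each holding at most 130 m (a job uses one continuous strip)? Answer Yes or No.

Yes

A valid assignment using 6 paper rolls:
  roll 1: 95 + 35 = 130
  roll 2: 90 + 40 = 130
  roll 3: 90 + 25 + 15 = 130
  roll 4: 90 + 20 + 20 = 130
  roll 5: 70 + 20 + 15 = 105
  roll 6: 70 = 70
That uses only 6 ≤ 7, so 7 paper rolls are enough.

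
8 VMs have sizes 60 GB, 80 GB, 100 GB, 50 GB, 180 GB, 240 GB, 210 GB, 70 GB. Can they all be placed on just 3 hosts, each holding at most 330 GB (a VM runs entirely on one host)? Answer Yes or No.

No

Total = 990 GB; ⌈990/330⌉ = 3.
The bound of 3 does not rule out 3, but exhaustive search shows no assignment into 3 hosts of capacity 330 GB exists — the minimum is 4.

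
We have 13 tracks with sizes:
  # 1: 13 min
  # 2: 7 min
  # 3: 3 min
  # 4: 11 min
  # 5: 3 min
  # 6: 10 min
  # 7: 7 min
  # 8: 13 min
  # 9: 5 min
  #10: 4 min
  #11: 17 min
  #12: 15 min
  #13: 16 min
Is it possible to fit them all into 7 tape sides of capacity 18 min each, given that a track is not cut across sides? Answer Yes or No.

No

Total = 124 min; ⌈124/18⌉ = 7.
The bound of 7 does not rule out 7, but exhaustive search shows no assignment into 7 tape sides of capacity 18 min exists — the minimum is 8.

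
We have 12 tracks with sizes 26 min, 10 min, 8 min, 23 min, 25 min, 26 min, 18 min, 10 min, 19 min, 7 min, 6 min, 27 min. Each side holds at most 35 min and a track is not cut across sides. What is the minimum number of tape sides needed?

Total = 27 + 26 + 26 + 25 + 23 + 19 + 18 + 10 + 10 + 8 + 7 + 6 = 205 min.
Lower bound: ⌈205/35⌉ = 6 tape sides.
Also, 7 tracks each exceed 35/2 min, and no two of those can share a side, so at least 7 tape sides are needed.
A packing using 7 tape sides:
  side 1: 27 + 8 = 35
  side 2: 26 + 7 = 33
  side 3: 26 + 6 = 32
  side 4: 25 + 10 = 35
  side 5: 23 + 10 = 33
  side 6: 19 = 19
  side 7: 18 = 18
This matches the lower bound, so 7 is optimal.

7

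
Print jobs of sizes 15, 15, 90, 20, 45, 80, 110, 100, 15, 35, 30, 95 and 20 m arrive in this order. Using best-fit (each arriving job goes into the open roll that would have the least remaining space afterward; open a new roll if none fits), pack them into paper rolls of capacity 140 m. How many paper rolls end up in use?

  15 → roll 1 (new)  [load 15/140]
  15 → roll 1  [load 30/140]
  90 → roll 1  [load 120/140]
  20 → roll 1  [load 140/140]
  45 → roll 2 (new)  [load 45/140]
  80 → roll 2  [load 125/140]
  110 → roll 3 (new)  [load 110/140]
  100 → roll 4 (new)  [load 100/140]
  15 → roll 2  [load 140/140]
  35 → roll 4  [load 135/140]
  30 → roll 3  [load 140/140]
  95 → roll 5 (new)  [load 95/140]
  20 → roll 5  [load 115/140]
5 paper rolls opened.

5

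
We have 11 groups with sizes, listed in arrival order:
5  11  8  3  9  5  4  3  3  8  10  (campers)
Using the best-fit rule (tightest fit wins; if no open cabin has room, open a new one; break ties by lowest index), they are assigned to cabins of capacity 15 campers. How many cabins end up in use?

6

  5 → cabin 1 (new)  [load 5/15]
  11 → cabin 2 (new)  [load 11/15]
  8 → cabin 1  [load 13/15]
  3 → cabin 2  [load 14/15]
  9 → cabin 3 (new)  [load 9/15]
  5 → cabin 3  [load 14/15]
  4 → cabin 4 (new)  [load 4/15]
  3 → cabin 4  [load 7/15]
  3 → cabin 4  [load 10/15]
  8 → cabin 5 (new)  [load 8/15]
  10 → cabin 6 (new)  [load 10/15]
6 cabins opened.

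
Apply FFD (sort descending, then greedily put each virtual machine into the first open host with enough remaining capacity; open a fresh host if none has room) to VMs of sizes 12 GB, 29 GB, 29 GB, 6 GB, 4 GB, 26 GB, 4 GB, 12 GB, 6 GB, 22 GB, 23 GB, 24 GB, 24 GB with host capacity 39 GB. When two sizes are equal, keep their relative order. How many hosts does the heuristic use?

Sorted descending: 29, 29, 26, 24, 24, 23, 22, 12, 12, 6, 6, 4, 4.
  29 → host 1 (new)  [load 29/39]
  29 → host 2 (new)  [load 29/39]
  26 → host 3 (new)  [load 26/39]
  24 → host 4 (new)  [load 24/39]
  24 → host 5 (new)  [load 24/39]
  23 → host 6 (new)  [load 23/39]
  22 → host 7 (new)  [load 22/39]
  12 → host 3  [load 38/39]
  12 → host 4  [load 36/39]
  6 → host 1  [load 35/39]
  6 → host 2  [load 35/39]
  4 → host 1  [load 39/39]
  4 → host 2  [load 39/39]
7 hosts opened.

7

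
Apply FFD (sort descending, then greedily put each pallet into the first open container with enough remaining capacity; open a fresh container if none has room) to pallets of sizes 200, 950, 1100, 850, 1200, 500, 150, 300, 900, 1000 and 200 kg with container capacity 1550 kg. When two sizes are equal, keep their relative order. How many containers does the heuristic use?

Sorted descending: 1200, 1100, 1000, 950, 900, 850, 500, 300, 200, 200, 150.
  1200 → container 1 (new)  [load 1200/1550]
  1100 → container 2 (new)  [load 1100/1550]
  1000 → container 3 (new)  [load 1000/1550]
  950 → container 4 (new)  [load 950/1550]
  900 → container 5 (new)  [load 900/1550]
  850 → container 6 (new)  [load 850/1550]
  500 → container 3  [load 1500/1550]
  300 → container 1  [load 1500/1550]
  200 → container 2  [load 1300/1550]
  200 → container 2  [load 1500/1550]
  150 → container 4  [load 1100/1550]
6 containers opened.

6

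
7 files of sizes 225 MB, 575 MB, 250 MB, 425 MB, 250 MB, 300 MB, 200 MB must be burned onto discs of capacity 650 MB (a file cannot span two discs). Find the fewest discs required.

4

Total = 575 + 425 + 300 + 250 + 250 + 225 + 200 = 2225 MB.
Lower bound: ⌈2225/650⌉ = 4 discs.
A packing using 4 discs:
  disc 1: 575 = 575
  disc 2: 425 + 225 = 650
  disc 3: 300 + 250 = 550
  disc 4: 250 + 200 = 450
This matches the lower bound, so 4 is optimal.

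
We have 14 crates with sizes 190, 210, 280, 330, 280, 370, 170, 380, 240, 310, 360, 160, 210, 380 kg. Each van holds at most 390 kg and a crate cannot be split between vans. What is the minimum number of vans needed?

12

Total = 380 + 380 + 370 + 360 + 330 + 310 + 280 + 280 + 240 + 210 + 210 + 190 + 170 + 160 = 3870 kg.
Lower bound: ⌈3870/390⌉ = 10 vans.
Also, 11 crates each exceed 195 kg, and no two of those can share a van, so at least 11 vans are needed.
A packing using 12 vans:
  van 1: 380 = 380
  van 2: 380 = 380
  van 3: 370 = 370
  van 4: 360 = 360
  van 5: 330 = 330
  van 6: 310 = 310
  van 7: 280 = 280
  van 8: 280 = 280
  van 9: 240 = 240
  van 10: 210 + 170 = 380
  van 11: 210 + 160 = 370
  van 12: 190 = 190
No arrangement into 11 vans stays within capacity, so 12 is optimal.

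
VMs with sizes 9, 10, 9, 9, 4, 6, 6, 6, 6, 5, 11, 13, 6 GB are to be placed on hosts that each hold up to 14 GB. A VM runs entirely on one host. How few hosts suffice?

9

Total = 13 + 11 + 10 + 9 + 9 + 9 + 6 + 6 + 6 + 6 + 6 + 5 + 4 = 100 GB.
Lower bound: ⌈100/14⌉ = 8 hosts.
A packing using 9 hosts:
  host 1: 13 = 13
  host 2: 11 = 11
  host 3: 10 + 4 = 14
  host 4: 9 + 5 = 14
  host 5: 9 = 9
  host 6: 9 = 9
  host 7: 6 + 6 = 12
  host 8: 6 + 6 = 12
  host 9: 6 = 6
No arrangement into 8 hosts stays within capacity, so 9 is optimal.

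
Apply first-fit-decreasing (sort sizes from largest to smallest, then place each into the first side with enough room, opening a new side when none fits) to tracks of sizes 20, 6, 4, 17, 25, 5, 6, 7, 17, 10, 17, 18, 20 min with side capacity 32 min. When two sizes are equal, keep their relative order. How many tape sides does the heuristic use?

7

Sorted descending: 25, 20, 20, 18, 17, 17, 17, 10, 7, 6, 6, 5, 4.
  25 → side 1 (new)  [load 25/32]
  20 → side 2 (new)  [load 20/32]
  20 → side 3 (new)  [load 20/32]
  18 → side 4 (new)  [load 18/32]
  17 → side 5 (new)  [load 17/32]
  17 → side 6 (new)  [load 17/32]
  17 → side 7 (new)  [load 17/32]
  10 → side 2  [load 30/32]
  7 → side 1  [load 32/32]
  6 → side 3  [load 26/32]
  6 → side 3  [load 32/32]
  5 → side 4  [load 23/32]
  4 → side 4  [load 27/32]
7 tape sides opened.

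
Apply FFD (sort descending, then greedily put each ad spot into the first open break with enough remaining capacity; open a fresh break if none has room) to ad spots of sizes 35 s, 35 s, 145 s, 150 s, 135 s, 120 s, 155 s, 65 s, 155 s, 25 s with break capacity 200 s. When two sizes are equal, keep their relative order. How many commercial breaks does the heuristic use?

Sorted descending: 155, 155, 150, 145, 135, 120, 65, 35, 35, 25.
  155 → break 1 (new)  [load 155/200]
  155 → break 2 (new)  [load 155/200]
  150 → break 3 (new)  [load 150/200]
  145 → break 4 (new)  [load 145/200]
  135 → break 5 (new)  [load 135/200]
  120 → break 6 (new)  [load 120/200]
  65 → break 5  [load 200/200]
  35 → break 1  [load 190/200]
  35 → break 2  [load 190/200]
  25 → break 3  [load 175/200]
6 commercial breaks opened.

6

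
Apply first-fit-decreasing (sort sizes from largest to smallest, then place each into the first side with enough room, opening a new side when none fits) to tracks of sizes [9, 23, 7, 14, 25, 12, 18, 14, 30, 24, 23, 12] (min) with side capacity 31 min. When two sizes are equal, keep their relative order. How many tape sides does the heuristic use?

8

Sorted descending: 30, 25, 24, 23, 23, 18, 14, 14, 12, 12, 9, 7.
  30 → side 1 (new)  [load 30/31]
  25 → side 2 (new)  [load 25/31]
  24 → side 3 (new)  [load 24/31]
  23 → side 4 (new)  [load 23/31]
  23 → side 5 (new)  [load 23/31]
  18 → side 6 (new)  [load 18/31]
  14 → side 7 (new)  [load 14/31]
  14 → side 7  [load 28/31]
  12 → side 6  [load 30/31]
  12 → side 8 (new)  [load 12/31]
  9 → side 8  [load 21/31]
  7 → side 3  [load 31/31]
8 tape sides opened.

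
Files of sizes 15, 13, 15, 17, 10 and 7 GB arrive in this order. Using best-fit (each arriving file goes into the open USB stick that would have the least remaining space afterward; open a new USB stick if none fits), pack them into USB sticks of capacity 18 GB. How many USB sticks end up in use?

5

  15 → USB stick 1 (new)  [load 15/18]
  13 → USB stick 2 (new)  [load 13/18]
  15 → USB stick 3 (new)  [load 15/18]
  17 → USB stick 4 (new)  [load 17/18]
  10 → USB stick 5 (new)  [load 10/18]
  7 → USB stick 5  [load 17/18]
5 USB sticks opened.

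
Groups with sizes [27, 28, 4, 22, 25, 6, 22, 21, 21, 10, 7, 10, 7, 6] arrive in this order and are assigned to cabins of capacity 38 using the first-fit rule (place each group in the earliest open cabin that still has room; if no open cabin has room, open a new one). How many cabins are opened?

7

  27 → cabin 1 (new)  [load 27/38]
  28 → cabin 2 (new)  [load 28/38]
  4 → cabin 1  [load 31/38]
  22 → cabin 3 (new)  [load 22/38]
  25 → cabin 4 (new)  [load 25/38]
  6 → cabin 1  [load 37/38]
  22 → cabin 5 (new)  [load 22/38]
  21 → cabin 6 (new)  [load 21/38]
  21 → cabin 7 (new)  [load 21/38]
  10 → cabin 2  [load 38/38]
  7 → cabin 3  [load 29/38]
  10 → cabin 4  [load 35/38]
  7 → cabin 3  [load 36/38]
  6 → cabin 5  [load 28/38]
7 cabins opened.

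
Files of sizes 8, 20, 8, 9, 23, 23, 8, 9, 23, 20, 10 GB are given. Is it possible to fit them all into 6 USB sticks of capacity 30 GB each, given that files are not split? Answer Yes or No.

No

Total = 161 GB; ⌈161/30⌉ = 6.
The bound of 6 does not rule out 6, but exhaustive search shows no assignment into 6 USB sticks of capacity 30 GB exists — the minimum is 7.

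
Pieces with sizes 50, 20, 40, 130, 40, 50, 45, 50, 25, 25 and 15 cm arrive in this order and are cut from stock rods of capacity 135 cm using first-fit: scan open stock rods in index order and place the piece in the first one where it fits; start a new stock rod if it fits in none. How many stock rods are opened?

  50 → stock rod 1 (new)  [load 50/135]
  20 → stock rod 1  [load 70/135]
  40 → stock rod 1  [load 110/135]
  130 → stock rod 2 (new)  [load 130/135]
  40 → stock rod 3 (new)  [load 40/135]
  50 → stock rod 3  [load 90/135]
  45 → stock rod 3  [load 135/135]
  50 → stock rod 4 (new)  [load 50/135]
  25 → stock rod 1  [load 135/135]
  25 → stock rod 4  [load 75/135]
  15 → stock rod 4  [load 90/135]
4 stock rods opened.

4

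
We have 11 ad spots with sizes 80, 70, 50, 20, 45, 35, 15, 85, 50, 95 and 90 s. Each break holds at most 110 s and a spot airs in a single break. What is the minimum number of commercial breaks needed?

7

Total = 95 + 90 + 85 + 80 + 70 + 50 + 50 + 45 + 35 + 20 + 15 = 635 s.
Lower bound: ⌈635/110⌉ = 6 commercial breaks.
A packing using 7 commercial breaks:
  break 1: 95 + 15 = 110
  break 2: 90 + 20 = 110
  break 3: 85 = 85
  break 4: 80 = 80
  break 5: 70 + 35 = 105
  break 6: 50 + 50 = 100
  break 7: 45 = 45
No arrangement into 6 commercial breaks stays within capacity, so 7 is optimal.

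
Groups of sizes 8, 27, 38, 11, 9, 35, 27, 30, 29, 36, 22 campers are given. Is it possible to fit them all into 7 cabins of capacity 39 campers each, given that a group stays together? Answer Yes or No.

Total = 272 campers; ⌈272/39⌉ = 7.
8 groups each exceed half the capacity and cannot share a cabin, forcing at least 8 cabins.
At least 8 cabins are required, but only 7 are allowed.

No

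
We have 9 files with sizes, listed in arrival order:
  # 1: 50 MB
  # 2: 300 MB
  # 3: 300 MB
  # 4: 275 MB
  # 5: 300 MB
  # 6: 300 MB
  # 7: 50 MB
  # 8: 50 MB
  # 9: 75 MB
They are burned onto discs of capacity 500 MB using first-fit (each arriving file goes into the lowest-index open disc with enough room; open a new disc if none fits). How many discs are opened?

5

  50 → disc 1 (new)  [load 50/500]
  300 → disc 1  [load 350/500]
  300 → disc 2 (new)  [load 300/500]
  275 → disc 3 (new)  [load 275/500]
  300 → disc 4 (new)  [load 300/500]
  300 → disc 5 (new)  [load 300/500]
  50 → disc 1  [load 400/500]
  50 → disc 1  [load 450/500]
  75 → disc 2  [load 375/500]
5 discs opened.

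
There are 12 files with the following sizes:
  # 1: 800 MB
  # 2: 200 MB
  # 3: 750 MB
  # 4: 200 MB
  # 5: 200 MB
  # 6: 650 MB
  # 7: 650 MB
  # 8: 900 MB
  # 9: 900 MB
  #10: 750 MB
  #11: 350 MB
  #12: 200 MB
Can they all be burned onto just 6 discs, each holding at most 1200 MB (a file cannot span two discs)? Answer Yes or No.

No

Total = 6550 MB; ⌈6550/1200⌉ = 6.
7 files each exceed half the capacity and cannot share a disc, forcing at least 7 discs.
At least 7 discs are required, but only 6 are allowed.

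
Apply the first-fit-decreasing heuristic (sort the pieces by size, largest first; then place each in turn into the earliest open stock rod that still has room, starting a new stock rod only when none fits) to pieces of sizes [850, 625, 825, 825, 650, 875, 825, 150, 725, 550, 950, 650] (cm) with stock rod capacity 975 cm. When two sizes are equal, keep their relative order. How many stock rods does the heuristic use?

11

Sorted descending: 950, 875, 850, 825, 825, 825, 725, 650, 650, 625, 550, 150.
  950 → stock rod 1 (new)  [load 950/975]
  875 → stock rod 2 (new)  [load 875/975]
  850 → stock rod 3 (new)  [load 850/975]
  825 → stock rod 4 (new)  [load 825/975]
  825 → stock rod 5 (new)  [load 825/975]
  825 → stock rod 6 (new)  [load 825/975]
  725 → stock rod 7 (new)  [load 725/975]
  650 → stock rod 8 (new)  [load 650/975]
  650 → stock rod 9 (new)  [load 650/975]
  625 → stock rod 10 (new)  [load 625/975]
  550 → stock rod 11 (new)  [load 550/975]
  150 → stock rod 4  [load 975/975]
11 stock rods opened.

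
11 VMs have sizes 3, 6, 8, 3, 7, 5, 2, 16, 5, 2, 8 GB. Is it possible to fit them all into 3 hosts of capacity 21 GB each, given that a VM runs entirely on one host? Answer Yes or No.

No

Total = 65 GB; ⌈65/21⌉ = 4.
At least 4 hosts are required, but only 3 are allowed.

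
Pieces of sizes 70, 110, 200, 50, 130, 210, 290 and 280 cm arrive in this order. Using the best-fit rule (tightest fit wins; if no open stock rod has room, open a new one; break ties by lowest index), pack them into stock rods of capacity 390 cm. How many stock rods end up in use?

  70 → stock rod 1 (new)  [load 70/390]
  110 → stock rod 1  [load 180/390]
  200 → stock rod 1  [load 380/390]
  50 → stock rod 2 (new)  [load 50/390]
  130 → stock rod 2  [load 180/390]
  210 → stock rod 2  [load 390/390]
  290 → stock rod 3 (new)  [load 290/390]
  280 → stock rod 4 (new)  [load 280/390]
4 stock rods opened.

4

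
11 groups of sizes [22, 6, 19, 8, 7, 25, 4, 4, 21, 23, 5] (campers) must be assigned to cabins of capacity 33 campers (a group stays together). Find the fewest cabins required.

5

Total = 25 + 23 + 22 + 21 + 19 + 8 + 7 + 6 + 5 + 4 + 4 = 144 campers.
Lower bound: ⌈144/33⌉ = 5 cabins.
A packing using 5 cabins:
  cabin 1: 25 + 8 = 33
  cabin 2: 23 + 7 = 30
  cabin 3: 22 + 6 + 5 = 33
  cabin 4: 21 + 4 + 4 = 29
  cabin 5: 19 = 19
This matches the lower bound, so 5 is optimal.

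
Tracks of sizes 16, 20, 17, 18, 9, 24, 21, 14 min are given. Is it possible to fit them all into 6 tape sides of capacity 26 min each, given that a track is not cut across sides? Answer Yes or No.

No

Total = 139 min; ⌈139/26⌉ = 6.
7 tracks each exceed half the capacity and cannot share a side, forcing at least 7 tape sides.
At least 7 tape sides are required, but only 6 are allowed.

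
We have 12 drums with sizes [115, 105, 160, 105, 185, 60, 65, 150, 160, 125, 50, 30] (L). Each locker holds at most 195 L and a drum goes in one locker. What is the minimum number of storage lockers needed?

Total = 185 + 160 + 160 + 150 + 125 + 115 + 105 + 105 + 65 + 60 + 50 + 30 = 1310 L.
Lower bound: ⌈1310/195⌉ = 7 storage lockers.
Also, 8 drums each exceed 195/2 L, and no two of those can share a locker, so at least 8 storage lockers are needed.
A packing using 8 storage lockers:
  locker 1: 185 = 185
  locker 2: 160 + 30 = 190
  locker 3: 160 = 160
  locker 4: 150 = 150
  locker 5: 125 + 65 = 190
  locker 6: 115 + 60 = 175
  locker 7: 105 + 50 = 155
  locker 8: 105 = 105
This matches the lower bound, so 8 is optimal.

8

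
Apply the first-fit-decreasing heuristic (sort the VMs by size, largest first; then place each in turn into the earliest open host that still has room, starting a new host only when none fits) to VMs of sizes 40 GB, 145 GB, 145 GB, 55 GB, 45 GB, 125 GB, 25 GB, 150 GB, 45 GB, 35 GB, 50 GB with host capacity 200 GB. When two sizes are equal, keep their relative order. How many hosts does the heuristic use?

Sorted descending: 150, 145, 145, 125, 55, 50, 45, 45, 40, 35, 25.
  150 → host 1 (new)  [load 150/200]
  145 → host 2 (new)  [load 145/200]
  145 → host 3 (new)  [load 145/200]
  125 → host 4 (new)  [load 125/200]
  55 → host 2  [load 200/200]
  50 → host 1  [load 200/200]
  45 → host 3  [load 190/200]
  45 → host 4  [load 170/200]
  40 → host 5 (new)  [load 40/200]
  35 → host 5  [load 75/200]
  25 → host 4  [load 195/200]
5 hosts opened.

5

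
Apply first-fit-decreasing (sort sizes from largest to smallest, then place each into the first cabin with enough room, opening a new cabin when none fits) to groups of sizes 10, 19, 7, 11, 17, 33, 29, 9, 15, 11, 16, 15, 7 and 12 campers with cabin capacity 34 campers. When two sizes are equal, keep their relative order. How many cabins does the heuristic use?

7

Sorted descending: 33, 29, 19, 17, 16, 15, 15, 12, 11, 11, 10, 9, 7, 7.
  33 → cabin 1 (new)  [load 33/34]
  29 → cabin 2 (new)  [load 29/34]
  19 → cabin 3 (new)  [load 19/34]
  17 → cabin 4 (new)  [load 17/34]
  16 → cabin 4  [load 33/34]
  15 → cabin 3  [load 34/34]
  15 → cabin 5 (new)  [load 15/34]
  12 → cabin 5  [load 27/34]
  11 → cabin 6 (new)  [load 11/34]
  11 → cabin 6  [load 22/34]
  10 → cabin 6  [load 32/34]
  9 → cabin 7 (new)  [load 9/34]
  7 → cabin 5  [load 34/34]
  7 → cabin 7  [load 16/34]
7 cabins opened.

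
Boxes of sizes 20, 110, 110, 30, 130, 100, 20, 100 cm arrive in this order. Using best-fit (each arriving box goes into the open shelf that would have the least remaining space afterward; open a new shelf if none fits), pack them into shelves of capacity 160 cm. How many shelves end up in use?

5

  20 → shelf 1 (new)  [load 20/160]
  110 → shelf 1  [load 130/160]
  110 → shelf 2 (new)  [load 110/160]
  30 → shelf 1  [load 160/160]
  130 → shelf 3 (new)  [load 130/160]
  100 → shelf 4 (new)  [load 100/160]
  20 → shelf 3  [load 150/160]
  100 → shelf 5 (new)  [load 100/160]
5 shelves opened.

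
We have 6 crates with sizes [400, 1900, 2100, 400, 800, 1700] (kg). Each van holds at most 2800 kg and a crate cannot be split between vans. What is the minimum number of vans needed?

3

Total = 2100 + 1900 + 1700 + 800 + 400 + 400 = 7300 kg.
Lower bound: ⌈7300/2800⌉ = 3 vans.
A packing using 3 vans:
  van 1: 2100 + 400 = 2500
  van 2: 1900 + 800 = 2700
  van 3: 1700 + 400 = 2100
This matches the lower bound, so 3 is optimal.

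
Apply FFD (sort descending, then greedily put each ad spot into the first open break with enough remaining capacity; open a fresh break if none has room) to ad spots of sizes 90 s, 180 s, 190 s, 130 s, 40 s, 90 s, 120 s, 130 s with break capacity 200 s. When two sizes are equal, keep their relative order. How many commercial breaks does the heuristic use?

Sorted descending: 190, 180, 130, 130, 120, 90, 90, 40.
  190 → break 1 (new)  [load 190/200]
  180 → break 2 (new)  [load 180/200]
  130 → break 3 (new)  [load 130/200]
  130 → break 4 (new)  [load 130/200]
  120 → break 5 (new)  [load 120/200]
  90 → break 6 (new)  [load 90/200]
  90 → break 6  [load 180/200]
  40 → break 3  [load 170/200]
6 commercial breaks opened.

6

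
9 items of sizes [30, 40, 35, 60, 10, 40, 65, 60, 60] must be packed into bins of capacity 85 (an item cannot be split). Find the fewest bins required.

Total = 65 + 60 + 60 + 60 + 40 + 40 + 35 + 30 + 10 = 400.
Lower bound: ⌈400/85⌉ = 5 bins.
A packing using 6 bins:
  bin 1: 65 + 10 = 75
  bin 2: 60 = 60
  bin 3: 60 = 60
  bin 4: 60 = 60
  bin 5: 40 + 40 = 80
  bin 6: 35 + 30 = 65
No arrangement into 5 bins stays within capacity, so 6 is optimal.

6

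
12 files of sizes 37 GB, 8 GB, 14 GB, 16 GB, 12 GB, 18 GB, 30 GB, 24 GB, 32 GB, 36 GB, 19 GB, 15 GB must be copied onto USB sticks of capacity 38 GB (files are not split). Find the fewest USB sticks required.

Total = 37 + 36 + 32 + 30 + 24 + 19 + 18 + 16 + 15 + 14 + 12 + 8 = 261 GB.
Lower bound: ⌈261/38⌉ = 7 USB sticks.
A packing using 8 USB sticks:
  USB stick 1: 37 = 37
  USB stick 2: 36 = 36
  USB stick 3: 32 = 32
  USB stick 4: 30 + 8 = 38
  USB stick 5: 24 + 14 = 38
  USB stick 6: 19 + 18 = 37
  USB stick 7: 16 + 15 = 31
  USB stick 8: 12 = 12
No arrangement into 7 USB sticks stays within capacity, so 8 is optimal.

8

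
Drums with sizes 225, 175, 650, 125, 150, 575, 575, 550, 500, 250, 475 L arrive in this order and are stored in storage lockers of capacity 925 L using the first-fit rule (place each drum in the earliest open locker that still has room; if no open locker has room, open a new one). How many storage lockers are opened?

7

  225 → locker 1 (new)  [load 225/925]
  175 → locker 1  [load 400/925]
  650 → locker 2 (new)  [load 650/925]
  125 → locker 1  [load 525/925]
  150 → locker 1  [load 675/925]
  575 → locker 3 (new)  [load 575/925]
  575 → locker 4 (new)  [load 575/925]
  550 → locker 5 (new)  [load 550/925]
  500 → locker 6 (new)  [load 500/925]
  250 → locker 1  [load 925/925]
  475 → locker 7 (new)  [load 475/925]
7 storage lockers opened.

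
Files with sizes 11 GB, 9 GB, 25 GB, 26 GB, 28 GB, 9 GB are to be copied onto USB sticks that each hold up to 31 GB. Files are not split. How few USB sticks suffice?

Total = 28 + 26 + 25 + 11 + 9 + 9 = 108 GB.
Lower bound: ⌈108/31⌉ = 4 USB sticks.
A packing using 4 USB sticks:
  USB stick 1: 28 = 28
  USB stick 2: 26 = 26
  USB stick 3: 25 = 25
  USB stick 4: 11 + 9 + 9 = 29
This matches the lower bound, so 4 is optimal.

4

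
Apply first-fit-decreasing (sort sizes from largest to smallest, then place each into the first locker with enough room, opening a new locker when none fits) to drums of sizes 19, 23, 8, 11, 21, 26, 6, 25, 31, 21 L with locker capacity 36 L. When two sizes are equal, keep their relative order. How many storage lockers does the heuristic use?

7

Sorted descending: 31, 26, 25, 23, 21, 21, 19, 11, 8, 6.
  31 → locker 1 (new)  [load 31/36]
  26 → locker 2 (new)  [load 26/36]
  25 → locker 3 (new)  [load 25/36]
  23 → locker 4 (new)  [load 23/36]
  21 → locker 5 (new)  [load 21/36]
  21 → locker 6 (new)  [load 21/36]
  19 → locker 7 (new)  [load 19/36]
  11 → locker 3  [load 36/36]
  8 → locker 2  [load 34/36]
  6 → locker 4  [load 29/36]
7 storage lockers opened.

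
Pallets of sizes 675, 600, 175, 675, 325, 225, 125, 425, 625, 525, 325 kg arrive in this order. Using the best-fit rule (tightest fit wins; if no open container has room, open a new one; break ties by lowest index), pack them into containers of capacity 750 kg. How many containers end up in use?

  675 → container 1 (new)  [load 675/750]
  600 → container 2 (new)  [load 600/750]
  175 → container 3 (new)  [load 175/750]
  675 → container 4 (new)  [load 675/750]
  325 → container 3  [load 500/750]
  225 → container 3  [load 725/750]
  125 → container 2  [load 725/750]
  425 → container 5 (new)  [load 425/750]
  625 → container 6 (new)  [load 625/750]
  525 → container 7 (new)  [load 525/750]
  325 → container 5  [load 750/750]
7 containers opened.

7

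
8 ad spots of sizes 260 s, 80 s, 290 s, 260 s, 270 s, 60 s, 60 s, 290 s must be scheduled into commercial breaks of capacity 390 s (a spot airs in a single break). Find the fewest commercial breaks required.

Total = 290 + 290 + 270 + 260 + 260 + 80 + 60 + 60 = 1570 s.
Lower bound: ⌈1570/390⌉ = 5 commercial breaks.
A packing using 5 commercial breaks:
  break 1: 290 + 80 = 370
  break 2: 290 + 60 = 350
  break 3: 270 + 60 = 330
  break 4: 260 = 260
  break 5: 260 = 260
This matches the lower bound, so 5 is optimal.

5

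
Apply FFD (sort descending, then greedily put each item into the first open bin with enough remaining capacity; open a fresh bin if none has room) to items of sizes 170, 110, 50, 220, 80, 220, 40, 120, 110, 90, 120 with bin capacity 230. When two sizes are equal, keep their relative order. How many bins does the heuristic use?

Sorted descending: 220, 220, 170, 120, 120, 110, 110, 90, 80, 50, 40.
  220 → bin 1 (new)  [load 220/230]
  220 → bin 2 (new)  [load 220/230]
  170 → bin 3 (new)  [load 170/230]
  120 → bin 4 (new)  [load 120/230]
  120 → bin 5 (new)  [load 120/230]
  110 → bin 4  [load 230/230]
  110 → bin 5  [load 230/230]
  90 → bin 6 (new)  [load 90/230]
  80 → bin 6  [load 170/230]
  50 → bin 3  [load 220/230]
  40 → bin 6  [load 210/230]
6 bins opened.

6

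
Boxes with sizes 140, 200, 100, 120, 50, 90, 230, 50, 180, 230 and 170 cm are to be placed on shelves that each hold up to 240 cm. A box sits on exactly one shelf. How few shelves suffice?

Total = 230 + 230 + 200 + 180 + 170 + 140 + 120 + 100 + 90 + 50 + 50 = 1560 cm.
Lower bound: ⌈1560/240⌉ = 7 shelves.
A packing using 7 shelves:
  shelf 1: 230 = 230
  shelf 2: 230 = 230
  shelf 3: 200 = 200
  shelf 4: 180 + 50 = 230
  shelf 5: 170 + 50 = 220
  shelf 6: 140 + 100 = 240
  shelf 7: 120 + 90 = 210
This matches the lower bound, so 7 is optimal.

7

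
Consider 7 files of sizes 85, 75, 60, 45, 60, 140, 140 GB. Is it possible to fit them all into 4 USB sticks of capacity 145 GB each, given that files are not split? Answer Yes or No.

Total = 605 GB; ⌈605/145⌉ = 5.
At least 5 USB sticks are required, but only 4 are allowed.

No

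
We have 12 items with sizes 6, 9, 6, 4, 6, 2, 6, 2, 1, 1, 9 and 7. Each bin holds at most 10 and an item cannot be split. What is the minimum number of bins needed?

Total = 9 + 9 + 7 + 6 + 6 + 6 + 6 + 4 + 2 + 2 + 1 + 1 = 59.
Lower bound: ⌈59/10⌉ = 6 bins.
Also, 7 items each exceed 5, and no two of those can share a bin, so at least 7 bins are needed.
A packing using 7 bins:
  bin 1: 9 + 1 = 10
  bin 2: 9 + 1 = 10
  bin 3: 7 + 2 = 9
  bin 4: 6 + 4 = 10
  bin 5: 6 + 2 = 8
  bin 6: 6 = 6
  bin 7: 6 = 6
This matches the lower bound, so 7 is optimal.

7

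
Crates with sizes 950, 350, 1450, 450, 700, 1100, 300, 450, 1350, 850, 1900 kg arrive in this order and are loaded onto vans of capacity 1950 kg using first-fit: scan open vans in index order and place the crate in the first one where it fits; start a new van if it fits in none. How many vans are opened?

6

  950 → van 1 (new)  [load 950/1950]
  350 → van 1  [load 1300/1950]
  1450 → van 2 (new)  [load 1450/1950]
  450 → van 1  [load 1750/1950]
  700 → van 3 (new)  [load 700/1950]
  1100 → van 3  [load 1800/1950]
  300 → van 2  [load 1750/1950]
  450 → van 4 (new)  [load 450/1950]
  1350 → van 4  [load 1800/1950]
  850 → van 5 (new)  [load 850/1950]
  1900 → van 6 (new)  [load 1900/1950]
6 vans opened.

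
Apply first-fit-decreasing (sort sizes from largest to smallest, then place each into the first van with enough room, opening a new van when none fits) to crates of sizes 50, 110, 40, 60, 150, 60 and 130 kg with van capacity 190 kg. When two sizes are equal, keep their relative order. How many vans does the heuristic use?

Sorted descending: 150, 130, 110, 60, 60, 50, 40.
  150 → van 1 (new)  [load 150/190]
  130 → van 2 (new)  [load 130/190]
  110 → van 3 (new)  [load 110/190]
  60 → van 2  [load 190/190]
  60 → van 3  [load 170/190]
  50 → van 4 (new)  [load 50/190]
  40 → van 1  [load 190/190]
4 vans opened.

4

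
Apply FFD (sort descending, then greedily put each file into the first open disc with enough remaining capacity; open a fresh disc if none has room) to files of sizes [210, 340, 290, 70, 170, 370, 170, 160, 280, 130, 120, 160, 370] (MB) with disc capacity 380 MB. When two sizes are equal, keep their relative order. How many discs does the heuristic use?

9

Sorted descending: 370, 370, 340, 290, 280, 210, 170, 170, 160, 160, 130, 120, 70.
  370 → disc 1 (new)  [load 370/380]
  370 → disc 2 (new)  [load 370/380]
  340 → disc 3 (new)  [load 340/380]
  290 → disc 4 (new)  [load 290/380]
  280 → disc 5 (new)  [load 280/380]
  210 → disc 6 (new)  [load 210/380]
  170 → disc 6  [load 380/380]
  170 → disc 7 (new)  [load 170/380]
  160 → disc 7  [load 330/380]
  160 → disc 8 (new)  [load 160/380]
  130 → disc 8  [load 290/380]
  120 → disc 9 (new)  [load 120/380]
  70 → disc 4  [load 360/380]
9 discs opened.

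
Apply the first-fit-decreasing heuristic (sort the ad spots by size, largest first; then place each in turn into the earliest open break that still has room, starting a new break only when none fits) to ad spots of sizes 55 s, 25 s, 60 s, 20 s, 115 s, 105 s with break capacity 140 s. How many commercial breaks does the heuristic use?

3

Sorted descending: 115, 105, 60, 55, 25, 20.
  115 → break 1 (new)  [load 115/140]
  105 → break 2 (new)  [load 105/140]
  60 → break 3 (new)  [load 60/140]
  55 → break 3  [load 115/140]
  25 → break 1  [load 140/140]
  20 → break 2  [load 125/140]
3 commercial breaks opened.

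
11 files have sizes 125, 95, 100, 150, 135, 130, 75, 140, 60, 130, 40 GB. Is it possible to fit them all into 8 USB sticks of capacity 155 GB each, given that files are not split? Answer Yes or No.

No

Total = 1180 GB; ⌈1180/155⌉ = 8.
The bound of 8 does not rule out 8, but exhaustive search shows no assignment into 8 USB sticks of capacity 155 GB exists — the minimum is 9.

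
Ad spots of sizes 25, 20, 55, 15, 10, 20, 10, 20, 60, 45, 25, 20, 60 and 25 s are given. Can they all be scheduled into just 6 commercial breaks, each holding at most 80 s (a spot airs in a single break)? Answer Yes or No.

Yes

A valid assignment using 6 commercial breaks:
  break 1: 60 + 20 = 80
  break 2: 60 + 20 = 80
  break 3: 55 + 25 = 80
  break 4: 45 + 25 + 10 = 80
  break 5: 25 + 20 + 20 + 15 = 80
  break 6: 10 = 10
Every load is within 80 s, so 6 commercial breaks suffice.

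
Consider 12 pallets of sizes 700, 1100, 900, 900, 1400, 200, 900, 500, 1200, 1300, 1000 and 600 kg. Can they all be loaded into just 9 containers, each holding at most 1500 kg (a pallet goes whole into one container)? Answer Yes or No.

A valid assignment using 9 containers:
  container 1: 1400 = 1400
  container 2: 1300 + 200 = 1500
  container 3: 1200 = 1200
  container 4: 1100 = 1100
  container 5: 1000 + 500 = 1500
  container 6: 900 + 600 = 1500
  container 7: 900 = 900
  container 8: 900 = 900
  container 9: 700 = 700
Every load is within 1500 kg, so 9 containers suffice.

Yes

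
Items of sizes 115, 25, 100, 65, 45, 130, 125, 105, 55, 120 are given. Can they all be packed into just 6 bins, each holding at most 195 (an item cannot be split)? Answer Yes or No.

A valid assignment using 6 bins:
  bin 1: 130 + 65 = 195
  bin 2: 125 + 55 = 180
  bin 3: 120 + 45 + 25 = 190
  bin 4: 115 = 115
  bin 5: 105 = 105
  bin 6: 100 = 100
Every load is within 195, so 6 bins suffice.

Yes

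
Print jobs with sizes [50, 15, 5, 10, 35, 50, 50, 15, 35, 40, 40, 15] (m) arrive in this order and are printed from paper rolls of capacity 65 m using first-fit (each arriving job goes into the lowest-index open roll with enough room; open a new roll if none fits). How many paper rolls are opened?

7

  50 → roll 1 (new)  [load 50/65]
  15 → roll 1  [load 65/65]
  5 → roll 2 (new)  [load 5/65]
  10 → roll 2  [load 15/65]
  35 → roll 2  [load 50/65]
  50 → roll 3 (new)  [load 50/65]
  50 → roll 4 (new)  [load 50/65]
  15 → roll 2  [load 65/65]
  35 → roll 5 (new)  [load 35/65]
  40 → roll 6 (new)  [load 40/65]
  40 → roll 7 (new)  [load 40/65]
  15 → roll 3  [load 65/65]
7 paper rolls opened.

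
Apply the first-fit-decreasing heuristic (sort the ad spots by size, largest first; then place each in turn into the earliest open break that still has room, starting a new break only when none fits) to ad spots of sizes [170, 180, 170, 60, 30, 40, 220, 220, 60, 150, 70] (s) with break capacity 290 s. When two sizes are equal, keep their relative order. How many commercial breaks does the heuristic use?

Sorted descending: 220, 220, 180, 170, 170, 150, 70, 60, 60, 40, 30.
  220 → break 1 (new)  [load 220/290]
  220 → break 2 (new)  [load 220/290]
  180 → break 3 (new)  [load 180/290]
  170 → break 4 (new)  [load 170/290]
  170 → break 5 (new)  [load 170/290]
  150 → break 6 (new)  [load 150/290]
  70 → break 1  [load 290/290]
  60 → break 2  [load 280/290]
  60 → break 3  [load 240/290]
  40 → break 3  [load 280/290]
  30 → break 4  [load 200/290]
6 commercial breaks opened.

6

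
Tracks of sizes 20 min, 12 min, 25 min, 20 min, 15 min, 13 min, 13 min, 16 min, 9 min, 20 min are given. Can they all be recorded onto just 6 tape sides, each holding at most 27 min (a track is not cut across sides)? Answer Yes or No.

Total = 163 min; ⌈163/27⌉ = 7.
At least 7 tape sides are required, but only 6 are allowed.

No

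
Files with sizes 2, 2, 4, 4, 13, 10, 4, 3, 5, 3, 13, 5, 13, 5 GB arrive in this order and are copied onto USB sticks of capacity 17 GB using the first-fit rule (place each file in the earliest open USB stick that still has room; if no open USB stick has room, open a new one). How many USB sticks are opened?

  2 → USB stick 1 (new)  [load 2/17]
  2 → USB stick 1  [load 4/17]
  4 → USB stick 1  [load 8/17]
  4 → USB stick 1  [load 12/17]
  13 → USB stick 2 (new)  [load 13/17]
  10 → USB stick 3 (new)  [load 10/17]
  4 → USB stick 1  [load 16/17]
  3 → USB stick 2  [load 16/17]
  5 → USB stick 3  [load 15/17]
  3 → USB stick 4 (new)  [load 3/17]
  13 → USB stick 4  [load 16/17]
  5 → USB stick 5 (new)  [load 5/17]
  13 → USB stick 6 (new)  [load 13/17]
  5 → USB stick 5  [load 10/17]
6 USB sticks opened.

6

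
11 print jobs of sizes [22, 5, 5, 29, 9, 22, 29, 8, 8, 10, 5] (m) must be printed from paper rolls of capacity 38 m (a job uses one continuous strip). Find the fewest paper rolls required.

5

Total = 29 + 29 + 22 + 22 + 10 + 9 + 8 + 8 + 5 + 5 + 5 = 152 m.
Lower bound: ⌈152/38⌉ = 4 paper rolls.
A packing using 5 paper rolls:
  roll 1: 29 + 9 = 38
  roll 2: 29 + 8 = 37
  roll 3: 22 + 10 + 5 = 37
  roll 4: 22 + 8 + 5 = 35
  roll 5: 5 = 5
No arrangement into 4 paper rolls stays within capacity, so 5 is optimal.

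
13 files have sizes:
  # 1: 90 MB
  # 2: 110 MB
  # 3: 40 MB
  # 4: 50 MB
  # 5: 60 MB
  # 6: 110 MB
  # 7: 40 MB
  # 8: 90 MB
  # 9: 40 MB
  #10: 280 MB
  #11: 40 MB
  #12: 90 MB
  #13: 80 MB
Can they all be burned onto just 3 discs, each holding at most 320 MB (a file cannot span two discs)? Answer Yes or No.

Total = 1120 MB; ⌈1120/320⌉ = 4.
At least 4 discs are required, but only 3 are allowed.

No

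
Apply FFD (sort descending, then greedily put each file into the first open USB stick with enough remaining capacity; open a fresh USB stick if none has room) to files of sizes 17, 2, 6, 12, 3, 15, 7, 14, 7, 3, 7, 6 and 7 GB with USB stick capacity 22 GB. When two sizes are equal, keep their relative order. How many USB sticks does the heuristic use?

5

Sorted descending: 17, 15, 14, 12, 7, 7, 7, 7, 6, 6, 3, 3, 2.
  17 → USB stick 1 (new)  [load 17/22]
  15 → USB stick 2 (new)  [load 15/22]
  14 → USB stick 3 (new)  [load 14/22]
  12 → USB stick 4 (new)  [load 12/22]
  7 → USB stick 2  [load 22/22]
  7 → USB stick 3  [load 21/22]
  7 → USB stick 4  [load 19/22]
  7 → USB stick 5 (new)  [load 7/22]
  6 → USB stick 5  [load 13/22]
  6 → USB stick 5  [load 19/22]
  3 → USB stick 1  [load 20/22]
  3 → USB stick 4  [load 22/22]
  2 → USB stick 1  [load 22/22]
5 USB sticks opened.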